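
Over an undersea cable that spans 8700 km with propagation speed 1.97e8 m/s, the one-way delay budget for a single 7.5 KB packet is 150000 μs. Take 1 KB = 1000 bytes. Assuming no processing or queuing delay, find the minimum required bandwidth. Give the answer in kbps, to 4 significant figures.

566.9 kbps

L = 60000 bits.
Propagation delay = 8700000 / 197000000 = 44162.4 μs.
Transmission budget = 150000 − 44162.4 = 105838 μs.
R ≥ L / t_tx = 60000 bits / 0.105838 s = 566.9 kbps.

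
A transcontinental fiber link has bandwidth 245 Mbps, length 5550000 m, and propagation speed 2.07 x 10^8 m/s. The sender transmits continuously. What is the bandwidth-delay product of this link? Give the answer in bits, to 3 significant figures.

6570000 bits

Propagation delay = 5550000 / 2.07e+08 = 0.0268116 s.
BDP = R × t_prop = 245000000 × 0.0268116 = 6568840 bits.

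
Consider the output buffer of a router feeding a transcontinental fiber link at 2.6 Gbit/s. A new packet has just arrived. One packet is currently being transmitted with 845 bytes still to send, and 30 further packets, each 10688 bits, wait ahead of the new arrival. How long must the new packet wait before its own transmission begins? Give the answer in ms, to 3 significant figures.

Each queued packet: L/R = 10688/2600000000 = 0.00411077 ms.
30 queued → 0.123323 ms.
Plus remaining 6760 bits of current packet: 0.0026 ms.
Queuing delay = 0.126 ms.

0.126 ms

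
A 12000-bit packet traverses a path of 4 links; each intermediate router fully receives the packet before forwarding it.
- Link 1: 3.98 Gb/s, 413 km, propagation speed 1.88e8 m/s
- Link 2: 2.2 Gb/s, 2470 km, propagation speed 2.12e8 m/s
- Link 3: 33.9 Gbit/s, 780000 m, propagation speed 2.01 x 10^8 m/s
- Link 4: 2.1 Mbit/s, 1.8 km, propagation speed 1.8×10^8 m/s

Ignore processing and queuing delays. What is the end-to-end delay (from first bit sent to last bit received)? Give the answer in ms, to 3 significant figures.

23.5 ms

Transmission delays (L/R per hop): 0.00301508, 0.00545455, 0.000353982, 5.71429 ms; sum = 5.72311 ms.
Propagation delays (d/s per hop): 2.19681, 11.6509, 3.8806, 0.01 ms; sum = 17.7383 ms.
End-to-end = 23.5 ms.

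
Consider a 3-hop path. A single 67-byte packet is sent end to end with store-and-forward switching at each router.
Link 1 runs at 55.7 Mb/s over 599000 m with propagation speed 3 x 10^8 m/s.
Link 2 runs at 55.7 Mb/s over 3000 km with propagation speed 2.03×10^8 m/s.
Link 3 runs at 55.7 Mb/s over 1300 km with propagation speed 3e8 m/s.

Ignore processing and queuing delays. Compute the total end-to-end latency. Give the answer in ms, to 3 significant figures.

L = 67 × 8 = 536 bits.
Transmission delay per hop = L/R = 536/55700000 = 0.00962298 ms; 3 hops → 0.0288689 ms.
Propagation delays (d/s per hop): 1.99667, 14.7783, 4.33333 ms; sum = 21.1083 ms.
End-to-end = 21.1 ms.

21.1 ms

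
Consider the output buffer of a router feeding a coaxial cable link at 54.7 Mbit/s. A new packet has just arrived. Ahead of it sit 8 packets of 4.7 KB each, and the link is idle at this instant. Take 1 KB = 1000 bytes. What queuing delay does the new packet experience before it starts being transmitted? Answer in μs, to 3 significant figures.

Each queued packet: L/R = 37600/54700000 = 687.386 μs.
8 queued → 5499.09 μs.
Queuing delay = 5500 μs.

5500 μs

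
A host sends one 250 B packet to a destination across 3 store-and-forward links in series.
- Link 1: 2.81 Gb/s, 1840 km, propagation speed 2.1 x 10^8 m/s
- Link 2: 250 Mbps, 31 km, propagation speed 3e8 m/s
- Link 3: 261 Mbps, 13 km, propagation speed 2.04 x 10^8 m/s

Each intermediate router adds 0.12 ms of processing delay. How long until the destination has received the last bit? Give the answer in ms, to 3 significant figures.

9.19 ms

L = 250 × 8 = 2000 bits.
Transmission delays (L/R per hop): 0.000711744, 0.008, 0.00766284 ms; sum = 0.0163746 ms.
Propagation delays (d/s per hop): 8.7619, 0.103333, 0.0637255 ms; sum = 8.92896 ms.
Processing at 2 router(s): 2 × 0.12 ms = 0.24 ms.
End-to-end = 9.19 ms.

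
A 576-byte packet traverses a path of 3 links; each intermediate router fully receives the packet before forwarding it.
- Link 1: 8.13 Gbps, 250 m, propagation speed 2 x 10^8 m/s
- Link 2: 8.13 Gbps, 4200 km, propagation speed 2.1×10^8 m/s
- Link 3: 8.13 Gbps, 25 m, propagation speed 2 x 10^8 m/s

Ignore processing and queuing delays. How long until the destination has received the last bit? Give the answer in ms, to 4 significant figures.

L = 576 × 8 = 4608 bits.
Transmission delay per hop = L/R = 4608/8.13e+09 = 0.00056679 ms; 3 hops → 0.00170037 ms.
Propagation delays (d/s per hop): 0.00125, 20, 0.000125 ms; sum = 20.0014 ms.
End-to-end = 20.00 ms.

20.00 ms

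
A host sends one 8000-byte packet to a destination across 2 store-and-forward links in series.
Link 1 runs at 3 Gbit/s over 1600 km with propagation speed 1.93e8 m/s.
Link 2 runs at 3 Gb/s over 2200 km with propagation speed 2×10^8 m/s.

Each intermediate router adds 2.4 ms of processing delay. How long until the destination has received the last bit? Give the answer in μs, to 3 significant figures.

21700 μs

L = 8000 × 8 = 64000 bits.
Transmission delays (L/R per hop): 21.3333, 21.3333 μs; sum = 42.6667 μs.
Propagation delays (d/s per hop): 8290.16, 11000 μs; sum = 19290.2 μs.
Processing at 1 router(s): 1 × 2.4 ms = 2400 μs.
End-to-end = 21700 μs.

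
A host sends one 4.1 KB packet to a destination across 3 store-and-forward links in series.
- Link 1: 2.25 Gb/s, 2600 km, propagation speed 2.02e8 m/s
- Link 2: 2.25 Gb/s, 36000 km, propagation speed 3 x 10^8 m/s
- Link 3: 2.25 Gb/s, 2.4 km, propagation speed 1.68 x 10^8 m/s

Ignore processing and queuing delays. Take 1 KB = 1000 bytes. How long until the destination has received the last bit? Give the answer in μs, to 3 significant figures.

L = 32800 bits.
Transmission delay per hop = L/R = 32800/2250000000 = 14.5778 μs; 3 hops → 43.7333 μs.
Propagation delays (d/s per hop): 12871.3, 120000, 14.2857 μs; sum = 132886 μs.
End-to-end = 133000 μs.

133000 μs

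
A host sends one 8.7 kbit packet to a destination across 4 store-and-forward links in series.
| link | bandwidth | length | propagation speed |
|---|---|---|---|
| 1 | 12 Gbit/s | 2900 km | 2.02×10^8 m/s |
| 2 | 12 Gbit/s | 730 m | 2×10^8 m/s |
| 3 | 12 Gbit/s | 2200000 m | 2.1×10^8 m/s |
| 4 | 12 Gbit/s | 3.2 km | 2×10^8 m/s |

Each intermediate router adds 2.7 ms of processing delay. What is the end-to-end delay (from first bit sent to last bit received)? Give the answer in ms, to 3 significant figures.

L = 8700 bits.
Transmission delay per hop = L/R = 8700/12000000000 = 0.000725 ms; 4 hops → 0.0029 ms.
Propagation delays (d/s per hop): 14.3564, 0.00365, 10.4762, 0.016 ms; sum = 24.8523 ms.
Processing at 3 router(s): 3 × 2.7 ms = 8.1 ms.
End-to-end = 33.0 ms.

33.0 ms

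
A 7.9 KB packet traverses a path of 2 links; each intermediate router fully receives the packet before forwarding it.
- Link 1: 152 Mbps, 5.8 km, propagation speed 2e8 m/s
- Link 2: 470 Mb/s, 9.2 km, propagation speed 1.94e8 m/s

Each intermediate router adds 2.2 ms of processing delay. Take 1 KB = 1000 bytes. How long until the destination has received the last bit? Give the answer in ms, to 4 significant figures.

2.827 ms

L = 63200 bits.
Transmission delays (L/R per hop): 0.415789, 0.134468 ms; sum = 0.550258 ms.
Propagation delays (d/s per hop): 0.029, 0.0474227 ms; sum = 0.0764227 ms.
Processing at 1 router(s): 1 × 2.2 ms = 2.2 ms.
End-to-end = 2.827 ms.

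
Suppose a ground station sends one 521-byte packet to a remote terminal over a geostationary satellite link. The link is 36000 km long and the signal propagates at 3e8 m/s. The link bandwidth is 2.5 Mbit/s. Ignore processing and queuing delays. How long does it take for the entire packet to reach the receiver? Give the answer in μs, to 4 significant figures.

L = 521 × 8 = 4168 bits.
Transmission delay = L/R = 4168 / 2500000 = 1667.2 μs.
Propagation delay = d/s = 36000000 m / 300000000 m/s = 120000 μs.
Total = 121700 μs.

121700 μs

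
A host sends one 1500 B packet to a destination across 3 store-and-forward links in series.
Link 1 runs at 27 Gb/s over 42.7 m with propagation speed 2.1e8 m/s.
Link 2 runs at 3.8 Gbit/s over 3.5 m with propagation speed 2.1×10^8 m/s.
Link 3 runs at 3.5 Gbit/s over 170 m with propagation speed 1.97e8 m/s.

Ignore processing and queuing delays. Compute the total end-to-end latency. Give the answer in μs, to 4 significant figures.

8.114 μs

L = 1500 × 8 = 12000 bits.
Transmission delays (L/R per hop): 0.444444, 3.15789, 3.42857 μs; sum = 7.03091 μs.
Propagation delays (d/s per hop): 0.203333, 0.0166667, 0.862944 μs; sum = 1.08294 μs.
End-to-end = 8.114 μs.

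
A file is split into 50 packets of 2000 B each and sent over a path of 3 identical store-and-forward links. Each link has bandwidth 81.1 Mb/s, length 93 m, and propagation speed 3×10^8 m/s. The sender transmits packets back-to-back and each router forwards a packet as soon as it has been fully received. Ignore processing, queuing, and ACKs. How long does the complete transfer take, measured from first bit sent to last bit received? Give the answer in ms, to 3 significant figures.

Per-hop transmission t_tx = L/R = 16000/81100000 = 0.197287 ms.
Per-hop propagation t_prop = 93/300000000 = 0.00031 ms.
Pipeline fill: first packet needs 3·t_tx to clear all hops; remaining 49 packets each add one t_tx.
Total = (3+50-1)·t_tx + 3·t_prop = 52·0.197287 + 3·0.00031 = 10.3 ms.

10.3 ms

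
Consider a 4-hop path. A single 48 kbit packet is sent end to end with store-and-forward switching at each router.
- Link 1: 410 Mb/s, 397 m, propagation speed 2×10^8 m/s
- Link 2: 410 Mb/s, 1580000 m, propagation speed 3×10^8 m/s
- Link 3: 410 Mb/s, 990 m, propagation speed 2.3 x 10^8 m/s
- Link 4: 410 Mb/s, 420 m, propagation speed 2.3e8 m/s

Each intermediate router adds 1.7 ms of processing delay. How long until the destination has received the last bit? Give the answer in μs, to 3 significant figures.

10800 μs

L = 48000 bits.
Transmission delay per hop = L/R = 48000/410000000 = 117.073 μs; 4 hops → 468.293 μs.
Propagation delays (d/s per hop): 1.985, 5266.67, 4.30435, 1.82609 μs; sum = 5274.78 μs.
Processing at 3 router(s): 3 × 1.7 ms = 5100 μs.
End-to-end = 10800 μs.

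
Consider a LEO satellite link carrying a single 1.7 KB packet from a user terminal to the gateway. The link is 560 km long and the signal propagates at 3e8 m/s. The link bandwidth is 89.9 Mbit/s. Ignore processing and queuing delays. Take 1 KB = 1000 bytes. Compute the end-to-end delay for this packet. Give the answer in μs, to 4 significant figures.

2018 μs

L = 13600 bits.
Transmission delay = L/R = 13600 / 89900000 = 151.279 μs.
Propagation delay = d/s = 560000 m / 300000000 m/s = 1866.67 μs.
Total = 2018 μs.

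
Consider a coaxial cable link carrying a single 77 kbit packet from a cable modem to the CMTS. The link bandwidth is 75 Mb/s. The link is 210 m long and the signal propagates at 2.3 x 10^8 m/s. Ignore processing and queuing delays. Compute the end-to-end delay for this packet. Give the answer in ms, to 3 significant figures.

L = 77000 bits.
Transmission delay = L/R = 77000 / 75000000 = 1.02667 ms.
Propagation delay = d/s = 210 m / 2.3e+08 m/s = 0.000913043 ms.
Total = 1.03 ms.

1.03 ms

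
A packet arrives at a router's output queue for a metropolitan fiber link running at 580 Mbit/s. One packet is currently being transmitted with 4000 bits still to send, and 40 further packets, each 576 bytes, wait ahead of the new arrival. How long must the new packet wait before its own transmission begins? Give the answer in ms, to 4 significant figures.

0.3247 ms

Each queued packet: L/R = 4608/580000000 = 0.00794483 ms.
40 queued → 0.317793 ms.
Plus remaining 4000 bits of current packet: 0.00689655 ms.
Queuing delay = 0.3247 ms.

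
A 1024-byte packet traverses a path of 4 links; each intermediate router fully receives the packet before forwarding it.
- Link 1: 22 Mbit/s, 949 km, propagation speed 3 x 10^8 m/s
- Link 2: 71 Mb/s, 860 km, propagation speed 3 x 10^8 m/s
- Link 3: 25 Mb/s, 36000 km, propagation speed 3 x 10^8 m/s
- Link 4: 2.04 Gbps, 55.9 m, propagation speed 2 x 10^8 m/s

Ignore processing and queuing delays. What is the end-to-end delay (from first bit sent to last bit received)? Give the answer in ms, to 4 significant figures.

L = 1024 × 8 = 8192 bits.
Transmission delays (L/R per hop): 0.372364, 0.11538, 0.32768, 0.00401569 ms; sum = 0.81944 ms.
Propagation delays (d/s per hop): 3.16333, 2.86667, 120, 0.0002795 ms; sum = 126.03 ms.
End-to-end = 126.8 ms.

126.8 ms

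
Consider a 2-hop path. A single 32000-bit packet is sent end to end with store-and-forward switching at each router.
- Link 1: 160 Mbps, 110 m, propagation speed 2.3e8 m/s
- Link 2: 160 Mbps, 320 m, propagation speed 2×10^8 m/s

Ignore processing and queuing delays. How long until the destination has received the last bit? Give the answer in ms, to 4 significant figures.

0.4021 ms

Transmission delay per hop = L/R = 32000/160000000 = 0.2 ms; 2 hops → 0.4 ms.
Propagation delays (d/s per hop): 0.000478261, 0.0016 ms; sum = 0.00207826 ms.
End-to-end = 0.4021 ms.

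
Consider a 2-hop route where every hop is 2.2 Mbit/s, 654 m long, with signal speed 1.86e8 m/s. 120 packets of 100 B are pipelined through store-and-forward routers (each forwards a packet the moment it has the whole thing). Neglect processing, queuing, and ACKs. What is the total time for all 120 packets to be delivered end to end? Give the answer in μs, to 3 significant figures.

Per-hop transmission t_tx = L/R = 800/2200000 = 363.636 μs.
Per-hop propagation t_prop = 654/186000000 = 3.51613 μs.
Pipeline fill: first packet needs 2·t_tx to clear all hops; remaining 119 packets each add one t_tx.
Total = (2+120-1)·t_tx + 2·t_prop = 121·363.636 + 2·3.51613 = 44000 μs.

44000 μs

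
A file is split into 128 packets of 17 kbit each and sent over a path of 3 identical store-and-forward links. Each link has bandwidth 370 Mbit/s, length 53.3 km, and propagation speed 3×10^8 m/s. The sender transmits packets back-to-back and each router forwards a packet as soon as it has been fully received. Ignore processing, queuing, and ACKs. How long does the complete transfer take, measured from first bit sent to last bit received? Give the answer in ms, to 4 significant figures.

6.506 ms

Per-hop transmission t_tx = L/R = 17000/370000000 = 0.0459459 ms.
Per-hop propagation t_prop = 53300/300000000 = 0.177667 ms.
Pipeline fill: first packet needs 3·t_tx to clear all hops; remaining 127 packets each add one t_tx.
Total = (3+128-1)·t_tx + 3·t_prop = 130·0.0459459 + 3·0.177667 = 6.506 ms.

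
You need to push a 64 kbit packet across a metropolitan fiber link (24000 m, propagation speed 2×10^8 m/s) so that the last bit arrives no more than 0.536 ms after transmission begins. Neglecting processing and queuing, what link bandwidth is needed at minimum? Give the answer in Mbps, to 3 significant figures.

Propagation delay = 24000 / 200000000 = 0.12 ms.
Transmission budget = 0.536 − 0.12 = 0.416 ms.
R ≥ L / t_tx = 64000 bits / 0.000416 s = 154 Mbps.

154 Mbps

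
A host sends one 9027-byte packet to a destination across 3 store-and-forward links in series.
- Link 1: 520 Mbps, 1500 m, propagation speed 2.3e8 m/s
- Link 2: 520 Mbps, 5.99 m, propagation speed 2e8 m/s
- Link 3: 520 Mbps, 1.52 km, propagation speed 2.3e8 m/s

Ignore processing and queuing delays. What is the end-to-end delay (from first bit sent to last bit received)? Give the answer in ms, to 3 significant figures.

L = 9027 × 8 = 72216 bits.
Transmission delay per hop = L/R = 72216/520000000 = 0.138877 ms; 3 hops → 0.416631 ms.
Propagation delays (d/s per hop): 0.00652174, 2.995e-05, 0.0066087 ms; sum = 0.0131604 ms.
End-to-end = 0.430 ms.

0.430 ms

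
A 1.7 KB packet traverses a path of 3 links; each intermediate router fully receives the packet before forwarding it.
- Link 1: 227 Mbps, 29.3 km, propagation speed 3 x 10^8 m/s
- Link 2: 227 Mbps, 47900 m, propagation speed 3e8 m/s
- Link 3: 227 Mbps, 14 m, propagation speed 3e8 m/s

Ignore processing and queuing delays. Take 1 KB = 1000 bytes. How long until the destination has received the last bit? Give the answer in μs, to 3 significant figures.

437 μs

L = 13600 bits.
Transmission delay per hop = L/R = 13600/227000000 = 59.9119 μs; 3 hops → 179.736 μs.
Propagation delays (d/s per hop): 97.6667, 159.667, 0.0466667 μs; sum = 257.38 μs.
End-to-end = 437 μs.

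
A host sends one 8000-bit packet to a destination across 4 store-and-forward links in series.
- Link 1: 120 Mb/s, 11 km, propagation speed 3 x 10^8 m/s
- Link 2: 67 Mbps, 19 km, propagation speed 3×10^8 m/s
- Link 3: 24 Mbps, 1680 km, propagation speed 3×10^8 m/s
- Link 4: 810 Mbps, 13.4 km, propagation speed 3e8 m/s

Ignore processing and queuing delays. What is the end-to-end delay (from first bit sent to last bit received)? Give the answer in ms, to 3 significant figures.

Transmission delays (L/R per hop): 0.0666667, 0.119403, 0.333333, 0.00987654 ms; sum = 0.52928 ms.
Propagation delays (d/s per hop): 0.0366667, 0.0633333, 5.6, 0.0446667 ms; sum = 5.74467 ms.
End-to-end = 6.27 ms.

6.27 ms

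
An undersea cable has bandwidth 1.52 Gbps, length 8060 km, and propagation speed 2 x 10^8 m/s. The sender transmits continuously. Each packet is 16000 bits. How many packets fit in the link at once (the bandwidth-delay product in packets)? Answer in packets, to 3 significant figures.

3830 packets

Propagation delay = 8060000 / 200000000 = 0.0403 s.
BDP = R × t_prop = 1520000000 × 0.0403 = 61256000 bits.
In packets of 16000 bits: 3830 packets.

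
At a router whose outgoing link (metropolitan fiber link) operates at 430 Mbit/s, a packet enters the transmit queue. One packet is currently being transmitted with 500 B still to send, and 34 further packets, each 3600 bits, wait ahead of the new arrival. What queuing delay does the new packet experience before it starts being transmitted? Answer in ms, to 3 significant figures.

0.294 ms

Each queued packet: L/R = 3600/430000000 = 0.00837209 ms.
34 queued → 0.284651 ms.
Plus remaining 4000 bits of current packet: 0.00930233 ms.
Queuing delay = 0.294 ms.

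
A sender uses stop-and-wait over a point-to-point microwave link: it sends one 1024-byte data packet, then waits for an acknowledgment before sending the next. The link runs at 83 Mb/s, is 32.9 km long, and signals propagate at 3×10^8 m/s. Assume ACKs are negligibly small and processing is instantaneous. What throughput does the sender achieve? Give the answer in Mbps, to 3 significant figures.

25.8 Mbps

t_tx = L/R = 8192/83000000 = 9.86988e-05 s.
t_prop = 32900/300000000 = 0.000109667 s; RTT = 0.000219333 s.
Cycle = t_tx + RTT = 0.000318032 s.
Throughput = L / cycle = 8192 / 0.000318032 = 25.8 Mbps.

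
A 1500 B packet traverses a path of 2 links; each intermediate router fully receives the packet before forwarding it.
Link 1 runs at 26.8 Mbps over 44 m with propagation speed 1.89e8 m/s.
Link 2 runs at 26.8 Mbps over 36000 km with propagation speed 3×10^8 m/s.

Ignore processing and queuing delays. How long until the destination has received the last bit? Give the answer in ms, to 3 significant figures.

L = 1500 × 8 = 12000 bits.
Transmission delay per hop = L/R = 12000/26800000 = 0.447761 ms; 2 hops → 0.895522 ms.
Propagation delays (d/s per hop): 0.000232804, 120 ms; sum = 120 ms.
End-to-end = 121 ms.

121 ms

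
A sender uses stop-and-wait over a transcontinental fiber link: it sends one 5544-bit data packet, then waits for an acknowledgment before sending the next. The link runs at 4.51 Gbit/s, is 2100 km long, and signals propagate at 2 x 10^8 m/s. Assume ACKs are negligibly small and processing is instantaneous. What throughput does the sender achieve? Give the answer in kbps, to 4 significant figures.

t_tx = L/R = 5544/4510000000 = 1.22927e-06 s.
t_prop = 2100000/200000000 = 0.0105 s; RTT = 0.021 s.
Cycle = t_tx + RTT = 0.0210012 s.
Throughput = L / cycle = 5544 / 0.0210012 = 264.0 kbps.

264.0 kbps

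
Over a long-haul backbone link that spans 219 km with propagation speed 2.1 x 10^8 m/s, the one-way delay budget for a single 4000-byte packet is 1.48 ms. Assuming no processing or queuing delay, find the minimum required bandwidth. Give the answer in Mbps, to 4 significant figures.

73.20 Mbps

L = 32000 bits.
Propagation delay = 219000 / 210000000 = 1.04286 ms.
Transmission budget = 1.48 − 1.04286 = 0.437143 ms.
R ≥ L / t_tx = 32000 bits / 0.000437143 s = 73.20 Mbps.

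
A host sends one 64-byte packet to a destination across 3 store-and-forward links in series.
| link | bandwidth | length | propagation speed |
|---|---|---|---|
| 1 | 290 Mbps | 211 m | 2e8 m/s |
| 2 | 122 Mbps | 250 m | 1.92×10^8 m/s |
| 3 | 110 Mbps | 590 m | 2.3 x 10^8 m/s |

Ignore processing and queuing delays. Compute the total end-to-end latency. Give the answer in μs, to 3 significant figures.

15.5 μs

L = 64 × 8 = 512 bits.
Transmission delays (L/R per hop): 1.76552, 4.19672, 4.65455 μs; sum = 10.6168 μs.
Propagation delays (d/s per hop): 1.055, 1.30208, 2.56522 μs; sum = 4.9223 μs.
End-to-end = 15.5 μs.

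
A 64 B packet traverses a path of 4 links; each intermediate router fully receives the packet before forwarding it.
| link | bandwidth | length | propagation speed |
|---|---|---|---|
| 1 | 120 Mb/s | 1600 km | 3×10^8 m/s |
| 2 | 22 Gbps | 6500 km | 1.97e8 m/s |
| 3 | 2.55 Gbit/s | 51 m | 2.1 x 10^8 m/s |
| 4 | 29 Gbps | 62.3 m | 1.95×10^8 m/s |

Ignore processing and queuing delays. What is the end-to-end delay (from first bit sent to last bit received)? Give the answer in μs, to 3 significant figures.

38300 μs

L = 64 × 8 = 512 bits.
Transmission delays (L/R per hop): 4.26667, 0.0232727, 0.200784, 0.0176552 μs; sum = 4.50838 μs.
Propagation delays (d/s per hop): 5333.33, 32994.9, 0.242857, 0.319487 μs; sum = 38328.8 μs.
End-to-end = 38300 μs.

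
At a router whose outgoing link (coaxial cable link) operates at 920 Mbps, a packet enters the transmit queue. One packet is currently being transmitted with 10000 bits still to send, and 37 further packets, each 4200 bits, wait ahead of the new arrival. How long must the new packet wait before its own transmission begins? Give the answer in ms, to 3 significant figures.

Each queued packet: L/R = 4200/920000000 = 0.00456522 ms.
37 queued → 0.168913 ms.
Plus remaining 10000 bits of current packet: 0.0108696 ms.
Queuing delay = 0.180 ms.

0.180 ms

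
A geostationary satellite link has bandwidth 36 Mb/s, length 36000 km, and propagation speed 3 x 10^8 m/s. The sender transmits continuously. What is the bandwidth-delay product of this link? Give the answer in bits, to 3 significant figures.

Propagation delay = 36000000 / 300000000 = 0.12 s.
BDP = R × t_prop = 36000000 × 0.12 = 4320000 bits.

4320000 bits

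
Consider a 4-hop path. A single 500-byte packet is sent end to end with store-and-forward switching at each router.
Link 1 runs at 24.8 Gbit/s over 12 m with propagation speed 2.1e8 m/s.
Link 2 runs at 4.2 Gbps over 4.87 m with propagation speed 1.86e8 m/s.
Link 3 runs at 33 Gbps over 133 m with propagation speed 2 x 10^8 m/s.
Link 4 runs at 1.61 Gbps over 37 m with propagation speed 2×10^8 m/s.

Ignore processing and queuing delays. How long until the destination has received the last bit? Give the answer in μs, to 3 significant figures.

4.65 μs

L = 500 × 8 = 4000 bits.
Transmission delays (L/R per hop): 0.16129, 0.952381, 0.121212, 2.48447 μs; sum = 3.71936 μs.
Propagation delays (d/s per hop): 0.0571429, 0.0261828, 0.665, 0.185 μs; sum = 0.933326 μs.
End-to-end = 4.65 μs.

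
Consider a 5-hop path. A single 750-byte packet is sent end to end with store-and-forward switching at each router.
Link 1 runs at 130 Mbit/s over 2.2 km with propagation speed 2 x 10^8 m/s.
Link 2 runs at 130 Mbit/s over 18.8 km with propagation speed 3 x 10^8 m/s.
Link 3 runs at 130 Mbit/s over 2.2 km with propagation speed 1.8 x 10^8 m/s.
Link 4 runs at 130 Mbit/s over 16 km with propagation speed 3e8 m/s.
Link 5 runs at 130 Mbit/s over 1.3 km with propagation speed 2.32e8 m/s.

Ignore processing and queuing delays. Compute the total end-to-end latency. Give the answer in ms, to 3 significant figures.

L = 750 × 8 = 6000 bits.
Transmission delay per hop = L/R = 6000/130000000 = 0.0461538 ms; 5 hops → 0.230769 ms.
Propagation delays (d/s per hop): 0.011, 0.0626667, 0.0122222, 0.0533333, 0.00560345 ms; sum = 0.144826 ms.
End-to-end = 0.376 ms.

0.376 ms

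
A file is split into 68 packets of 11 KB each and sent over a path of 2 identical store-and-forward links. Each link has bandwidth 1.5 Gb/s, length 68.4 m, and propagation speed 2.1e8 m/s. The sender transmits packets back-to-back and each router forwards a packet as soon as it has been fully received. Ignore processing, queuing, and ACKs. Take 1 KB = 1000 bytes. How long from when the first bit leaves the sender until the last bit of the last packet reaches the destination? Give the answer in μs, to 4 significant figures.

Per-hop transmission t_tx = L/R = 88000/1500000000 = 58.6667 μs.
Per-hop propagation t_prop = 68.4/210000000 = 0.325714 μs.
Pipeline fill: first packet needs 2·t_tx to clear all hops; remaining 67 packets each add one t_tx.
Total = (2+68-1)·t_tx + 2·t_prop = 69·58.6667 + 2·0.325714 = 4049 μs.

4049 μs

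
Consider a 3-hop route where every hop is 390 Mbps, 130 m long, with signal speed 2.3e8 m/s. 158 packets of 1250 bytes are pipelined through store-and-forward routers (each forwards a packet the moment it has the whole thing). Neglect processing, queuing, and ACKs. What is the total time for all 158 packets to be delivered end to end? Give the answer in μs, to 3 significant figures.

Per-hop transmission t_tx = L/R = 10000/390000000 = 25.641 μs.
Per-hop propagation t_prop = 130/2.3e+08 = 0.565217 μs.
Pipeline fill: first packet needs 3·t_tx to clear all hops; remaining 157 packets each add one t_tx.
Total = (3+158-1)·t_tx + 3·t_prop = 160·25.641 + 3·0.565217 = 4100 μs.

4100 μs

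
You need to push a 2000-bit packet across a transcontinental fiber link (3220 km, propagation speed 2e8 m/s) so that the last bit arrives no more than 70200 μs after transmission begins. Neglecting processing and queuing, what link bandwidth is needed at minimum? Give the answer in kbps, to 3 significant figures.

Propagation delay = 3220000 / 200000000 = 16100 μs.
Transmission budget = 70200 − 16100 = 54100 μs.
R ≥ L / t_tx = 2000 bits / 0.0541 s = 37.0 kbps.

37.0 kbps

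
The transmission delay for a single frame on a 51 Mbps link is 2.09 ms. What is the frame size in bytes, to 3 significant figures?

L = R × t_tx = 51000000 b/s × 0.00209 s = 106590 bits.
In bytes: 106590 / 8 = 13300 bytes.

13300 bytes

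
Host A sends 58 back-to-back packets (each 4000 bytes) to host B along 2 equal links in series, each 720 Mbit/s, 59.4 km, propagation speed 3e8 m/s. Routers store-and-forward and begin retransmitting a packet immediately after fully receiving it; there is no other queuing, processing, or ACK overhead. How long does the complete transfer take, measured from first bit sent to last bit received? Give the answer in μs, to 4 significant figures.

3018 μs

Per-hop transmission t_tx = L/R = 32000/720000000 = 44.4444 μs.
Per-hop propagation t_prop = 59400/300000000 = 198 μs.
Pipeline fill: first packet needs 2·t_tx to clear all hops; remaining 57 packets each add one t_tx.
Total = (2+58-1)·t_tx + 2·t_prop = 59·44.4444 + 2·198 = 3018 μs.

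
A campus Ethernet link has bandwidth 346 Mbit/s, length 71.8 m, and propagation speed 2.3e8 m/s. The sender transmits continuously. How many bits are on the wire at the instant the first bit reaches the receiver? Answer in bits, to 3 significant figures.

108 bits

Propagation delay = 71.8 / 2.3e+08 = 3.12174e-07 s.
BDP = R × t_prop = 346000000 × 3.12174e-07 = 108.012 bits.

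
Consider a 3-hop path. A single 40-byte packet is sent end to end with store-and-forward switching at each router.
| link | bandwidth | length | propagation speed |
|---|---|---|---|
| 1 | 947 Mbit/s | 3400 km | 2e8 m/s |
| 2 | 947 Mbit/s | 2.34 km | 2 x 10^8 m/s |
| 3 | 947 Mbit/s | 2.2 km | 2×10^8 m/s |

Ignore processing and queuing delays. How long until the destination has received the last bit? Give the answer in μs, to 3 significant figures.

L = 40 × 8 = 320 bits.
Transmission delay per hop = L/R = 320/947000000 = 0.337909 μs; 3 hops → 1.01373 μs.
Propagation delays (d/s per hop): 17000, 11.7, 11 μs; sum = 17022.7 μs.
End-to-end = 17000 μs.

17000 μs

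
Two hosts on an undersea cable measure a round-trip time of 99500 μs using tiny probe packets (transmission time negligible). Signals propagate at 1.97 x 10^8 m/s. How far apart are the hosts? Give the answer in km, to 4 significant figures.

One-way propagation = RTT/2 = 49750 μs.
d = s × t = 197000000 × 0.04975 = 9801 km.

9801 km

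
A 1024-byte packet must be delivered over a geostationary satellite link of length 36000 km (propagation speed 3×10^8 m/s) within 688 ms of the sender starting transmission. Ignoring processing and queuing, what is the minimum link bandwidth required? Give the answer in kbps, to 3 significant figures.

14.4 kbps

L = 8192 bits.
Propagation delay = 36000000 / 300000000 = 120 ms.
Transmission budget = 688 − 120 = 568 ms.
R ≥ L / t_tx = 8192 bits / 0.568 s = 14.4 kbps.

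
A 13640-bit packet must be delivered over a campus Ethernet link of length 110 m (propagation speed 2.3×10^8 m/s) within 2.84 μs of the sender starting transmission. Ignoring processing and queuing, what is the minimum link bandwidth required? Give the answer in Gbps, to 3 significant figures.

Propagation delay = 110 / 2.3e+08 = 0.478261 μs.
Transmission budget = 2.84 − 0.478261 = 2.36174 μs.
R ≥ L / t_tx = 13640 bits / 2.36174e-06 s = 5.78 Gbps.

5.78 Gbps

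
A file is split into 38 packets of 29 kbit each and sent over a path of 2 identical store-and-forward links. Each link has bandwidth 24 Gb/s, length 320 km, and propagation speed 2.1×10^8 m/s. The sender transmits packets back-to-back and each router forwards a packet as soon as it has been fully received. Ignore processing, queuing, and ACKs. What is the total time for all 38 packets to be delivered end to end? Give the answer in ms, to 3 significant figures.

Per-hop transmission t_tx = L/R = 29000/24000000000 = 0.00120833 ms.
Per-hop propagation t_prop = 320000/210000000 = 1.52381 ms.
Pipeline fill: first packet needs 2·t_tx to clear all hops; remaining 37 packets each add one t_tx.
Total = (2+38-1)·t_tx + 2·t_prop = 39·0.00120833 + 2·1.52381 = 3.09 ms.

3.09 ms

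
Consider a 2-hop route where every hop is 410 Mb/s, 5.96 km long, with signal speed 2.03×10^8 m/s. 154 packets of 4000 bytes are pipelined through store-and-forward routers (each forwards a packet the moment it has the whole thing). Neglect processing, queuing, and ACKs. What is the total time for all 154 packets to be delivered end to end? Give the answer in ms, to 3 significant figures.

12.2 ms

Per-hop transmission t_tx = L/R = 32000/410000000 = 0.0780488 ms.
Per-hop propagation t_prop = 5960/2.03e+08 = 0.0293596 ms.
Pipeline fill: first packet needs 2·t_tx to clear all hops; remaining 153 packets each add one t_tx.
Total = (2+154-1)·t_tx + 2·t_prop = 155·0.0780488 + 2·0.0293596 = 12.2 ms.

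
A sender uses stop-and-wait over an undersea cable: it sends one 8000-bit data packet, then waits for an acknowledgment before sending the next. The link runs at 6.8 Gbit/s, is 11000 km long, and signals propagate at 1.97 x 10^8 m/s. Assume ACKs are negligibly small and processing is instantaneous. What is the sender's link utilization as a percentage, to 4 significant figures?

t_tx = L/R = 8000/6800000000 = 1.17647e-06 s.
t_prop = 11000000/197000000 = 0.0558376 s; RTT = 0.111675 s.
Cycle = t_tx + RTT = 0.111676 s.
Utilization = t_tx / cycle = 1.17647e-06/0.111676 = 0.001053 %.

0.001053 %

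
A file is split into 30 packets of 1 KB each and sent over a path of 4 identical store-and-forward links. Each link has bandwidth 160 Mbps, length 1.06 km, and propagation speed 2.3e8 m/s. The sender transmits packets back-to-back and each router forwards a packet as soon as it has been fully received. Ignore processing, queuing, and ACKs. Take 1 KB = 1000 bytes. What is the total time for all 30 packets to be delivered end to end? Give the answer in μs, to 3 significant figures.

1670 μs

Per-hop transmission t_tx = L/R = 8000/160000000 = 50 μs.
Per-hop propagation t_prop = 1060/2.3e+08 = 4.6087 μs.
Pipeline fill: first packet needs 4·t_tx to clear all hops; remaining 29 packets each add one t_tx.
Total = (4+30-1)·t_tx + 4·t_prop = 33·50 + 4·4.6087 = 1670 μs.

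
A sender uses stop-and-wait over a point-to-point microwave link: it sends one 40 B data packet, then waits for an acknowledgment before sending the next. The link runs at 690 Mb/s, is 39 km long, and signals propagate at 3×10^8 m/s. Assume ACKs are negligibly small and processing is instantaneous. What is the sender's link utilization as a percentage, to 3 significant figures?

0.178 %

t_tx = L/R = 320/690000000 = 4.63768e-07 s.
t_prop = 39000/300000000 = 0.00013 s; RTT = 0.00026 s.
Cycle = t_tx + RTT = 0.000260464 s.
Utilization = t_tx / cycle = 4.63768e-07/0.000260464 = 0.178 %.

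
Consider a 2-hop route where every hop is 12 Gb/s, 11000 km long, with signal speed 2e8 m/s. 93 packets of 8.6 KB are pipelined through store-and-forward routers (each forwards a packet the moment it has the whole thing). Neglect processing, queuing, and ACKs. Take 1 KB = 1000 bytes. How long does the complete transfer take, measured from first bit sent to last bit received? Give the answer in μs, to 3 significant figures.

111000 μs

Per-hop transmission t_tx = L/R = 68800/12000000000 = 5.73333 μs.
Per-hop propagation t_prop = 11000000/200000000 = 55000 μs.
Pipeline fill: first packet needs 2·t_tx to clear all hops; remaining 92 packets each add one t_tx.
Total = (2+93-1)·t_tx + 2·t_prop = 94·5.73333 + 2·55000 = 111000 μs.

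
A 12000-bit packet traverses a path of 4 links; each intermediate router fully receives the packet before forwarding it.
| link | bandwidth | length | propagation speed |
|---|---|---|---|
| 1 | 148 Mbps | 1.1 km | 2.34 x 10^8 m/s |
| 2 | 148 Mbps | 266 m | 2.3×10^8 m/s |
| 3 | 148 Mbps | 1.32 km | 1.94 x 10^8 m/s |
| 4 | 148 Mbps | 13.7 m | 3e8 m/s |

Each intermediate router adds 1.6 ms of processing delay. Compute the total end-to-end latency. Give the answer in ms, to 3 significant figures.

Transmission delay per hop = L/R = 12000/148000000 = 0.0810811 ms; 4 hops → 0.324324 ms.
Propagation delays (d/s per hop): 0.00470085, 0.00115652, 0.00680412, 4.56667e-05 ms; sum = 0.0127072 ms.
Processing at 3 router(s): 3 × 1.6 ms = 4.8 ms.
End-to-end = 5.14 ms.

5.14 ms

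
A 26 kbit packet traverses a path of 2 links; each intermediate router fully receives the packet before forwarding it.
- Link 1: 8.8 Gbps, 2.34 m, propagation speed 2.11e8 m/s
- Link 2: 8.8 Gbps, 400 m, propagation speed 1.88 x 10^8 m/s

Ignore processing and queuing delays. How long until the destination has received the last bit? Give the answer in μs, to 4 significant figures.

L = 26000 bits.
Transmission delay per hop = L/R = 26000/8800000000 = 2.95455 μs; 2 hops → 5.90909 μs.
Propagation delays (d/s per hop): 0.01109, 2.12766 μs; sum = 2.13875 μs.
End-to-end = 8.048 μs.

8.048 μs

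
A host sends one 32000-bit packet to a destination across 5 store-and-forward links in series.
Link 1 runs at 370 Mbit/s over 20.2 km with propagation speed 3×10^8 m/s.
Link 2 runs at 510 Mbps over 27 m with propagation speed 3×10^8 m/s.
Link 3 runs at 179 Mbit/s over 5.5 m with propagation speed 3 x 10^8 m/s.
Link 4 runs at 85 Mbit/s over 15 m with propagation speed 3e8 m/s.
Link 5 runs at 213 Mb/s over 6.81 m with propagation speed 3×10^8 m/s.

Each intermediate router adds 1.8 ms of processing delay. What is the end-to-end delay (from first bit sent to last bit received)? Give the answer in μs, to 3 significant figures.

8120 μs

Transmission delays (L/R per hop): 86.4865, 62.7451, 178.771, 376.471, 150.235 μs; sum = 854.708 μs.
Propagation delays (d/s per hop): 67.3333, 0.09, 0.0183333, 0.05, 0.0227 μs; sum = 67.5144 μs.
Processing at 4 router(s): 4 × 1.8 ms = 7200 μs.
End-to-end = 8120 μs.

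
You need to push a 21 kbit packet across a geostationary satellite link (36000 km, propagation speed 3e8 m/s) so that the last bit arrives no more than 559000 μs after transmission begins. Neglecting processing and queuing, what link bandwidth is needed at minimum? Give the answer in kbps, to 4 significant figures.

47.84 kbps

Propagation delay = 36000000 / 300000000 = 120000 μs.
Transmission budget = 559000 − 120000 = 439000 μs.
R ≥ L / t_tx = 21000 bits / 0.439 s = 47.84 kbps.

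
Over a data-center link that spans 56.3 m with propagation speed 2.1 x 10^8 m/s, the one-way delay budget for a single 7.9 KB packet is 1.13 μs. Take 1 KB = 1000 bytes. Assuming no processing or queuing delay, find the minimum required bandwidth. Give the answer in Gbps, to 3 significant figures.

L = 63200 bits.
Propagation delay = 56.3 / 210000000 = 0.268095 μs.
Transmission budget = 1.13 − 0.268095 = 0.861905 μs.
R ≥ L / t_tx = 63200 bits / 8.61905e-07 s = 73.3 Gbps.

73.3 Gbps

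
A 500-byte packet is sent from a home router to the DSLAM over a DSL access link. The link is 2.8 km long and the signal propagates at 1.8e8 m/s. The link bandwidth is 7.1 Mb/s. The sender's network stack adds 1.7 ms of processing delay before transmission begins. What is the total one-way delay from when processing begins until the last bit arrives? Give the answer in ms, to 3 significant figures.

2.28 ms

L = 500 × 8 = 4000 bits.
Transmission delay = L/R = 4000 / 7100000 = 0.56338 ms.
Propagation delay = d/s = 2800 m / 180000000 m/s = 0.0155556 ms.
Plus processing delay 1.7 ms = 1.7 ms.
Total = 2.28 ms.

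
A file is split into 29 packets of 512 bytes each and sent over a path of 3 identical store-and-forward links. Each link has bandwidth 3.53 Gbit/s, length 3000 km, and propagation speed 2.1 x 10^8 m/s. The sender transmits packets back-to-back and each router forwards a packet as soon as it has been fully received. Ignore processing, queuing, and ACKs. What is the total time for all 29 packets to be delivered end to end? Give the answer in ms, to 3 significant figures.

42.9 ms

Per-hop transmission t_tx = L/R = 4096/3530000000 = 0.00116034 ms.
Per-hop propagation t_prop = 3000000/210000000 = 14.2857 ms.
Pipeline fill: first packet needs 3·t_tx to clear all hops; remaining 28 packets each add one t_tx.
Total = (3+29-1)·t_tx + 3·t_prop = 31·0.00116034 + 3·14.2857 = 42.9 ms.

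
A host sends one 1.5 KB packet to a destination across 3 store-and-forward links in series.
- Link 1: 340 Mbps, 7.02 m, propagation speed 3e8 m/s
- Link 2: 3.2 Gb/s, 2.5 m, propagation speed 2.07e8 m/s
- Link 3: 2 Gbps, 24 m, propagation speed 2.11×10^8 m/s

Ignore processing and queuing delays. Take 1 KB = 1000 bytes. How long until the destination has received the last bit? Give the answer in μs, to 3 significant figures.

L = 12000 bits.
Transmission delays (L/R per hop): 35.2941, 3.75, 6 μs; sum = 45.0441 μs.
Propagation delays (d/s per hop): 0.0234, 0.0120773, 0.113744 μs; sum = 0.149221 μs.
End-to-end = 45.2 μs.

45.2 μs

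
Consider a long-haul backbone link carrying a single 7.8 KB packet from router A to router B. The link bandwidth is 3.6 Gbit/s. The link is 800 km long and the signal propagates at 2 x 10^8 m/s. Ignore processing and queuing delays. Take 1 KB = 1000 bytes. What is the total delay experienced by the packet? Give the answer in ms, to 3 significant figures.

4.02 ms

L = 62400 bits.
Transmission delay = L/R = 62400 / 3600000000 = 0.0173333 ms.
Propagation delay = d/s = 800000 m / 200000000 m/s = 4 ms.
Total = 4.02 ms.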